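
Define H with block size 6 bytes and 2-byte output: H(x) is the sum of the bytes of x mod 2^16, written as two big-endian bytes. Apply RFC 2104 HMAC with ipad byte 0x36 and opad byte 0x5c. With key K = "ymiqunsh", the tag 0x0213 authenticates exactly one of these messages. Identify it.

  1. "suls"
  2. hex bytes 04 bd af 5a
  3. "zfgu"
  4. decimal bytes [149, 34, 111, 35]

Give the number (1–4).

Key "ymiqunsh" = 79 6d 69 71 75 6e 73 68 is 8 bytes > B = 6, so hash it first: H(key) = 03 7e, then zero-pad to 6 bytes: K' = 03 7e 00 00 00 00.
K' ⊕ ipad = 35 48 36 36 36 36; K' ⊕ opad = 5f 22 5c 5c 5c 5c.
m1: inner = H(35 48 36 36 36 36 73 75 6c 73) = 03 1c; tag = H(5f 22 5c 5c 5c 5c 03 1c) = 0210
m2: inner = H(35 48 36 36 36 36 04 bd af 5a) = 03 1f; tag = H(5f 22 5c 5c 5c 5c 03 1f) = 0213 ← matches
m3: inner = H(35 48 36 36 36 36 7a 66 67 75) = 03 11; tag = H(5f 22 5c 5c 5c 5c 03 11) = 0205
m4: inner = H(35 48 36 36 36 36 95 22 6f 23) = 02 9e; tag = H(5f 22 5c 5c 5c 5c 02 9e) = 0291

2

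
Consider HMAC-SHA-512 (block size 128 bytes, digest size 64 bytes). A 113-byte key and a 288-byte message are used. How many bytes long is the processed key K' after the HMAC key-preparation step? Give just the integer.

Key is 113 ≤ 128 bytes, zero-padded: |K'| = 128.

128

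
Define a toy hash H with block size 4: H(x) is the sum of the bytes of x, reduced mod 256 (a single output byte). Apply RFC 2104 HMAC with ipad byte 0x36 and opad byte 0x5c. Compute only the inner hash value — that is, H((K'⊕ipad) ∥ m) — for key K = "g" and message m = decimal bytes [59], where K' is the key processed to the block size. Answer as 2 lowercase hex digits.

2e

Key "g" = 67 is 1 byte ≤ B = 4; zero-pad to 4 bytes: K' = 67 00 00 00.
K' ⊕ ipad = 51 36 36 36.
Inner input = 51 36 36 36 ∥ 3b.
Inner hash: sum = 81+54+54+54+59 = 302; mod 256 = 46 → 2e.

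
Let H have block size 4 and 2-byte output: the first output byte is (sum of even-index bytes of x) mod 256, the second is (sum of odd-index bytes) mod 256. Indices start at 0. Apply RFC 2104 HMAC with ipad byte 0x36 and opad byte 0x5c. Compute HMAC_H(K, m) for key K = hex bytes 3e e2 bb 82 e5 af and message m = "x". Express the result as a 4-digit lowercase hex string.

Key hex bytes 3e e2 bb 82 e5 af is 6 bytes > B = 4, so hash it first: H(key) = de 13, then zero-pad to 4 bytes: K' = de 13 00 00.
K' ⊕ ipad = e8 25 36 36.  K' ⊕ opad = 82 4f 5c 5c.
Inner input = (K'⊕ipad) ∥ m = e8 25 36 36 ∥ 78.
Inner hash: even-index sum = 406 mod 256 = 150; odd-index sum = 91 mod 256 = 91 → 96 5b.
Outer input = (K'⊕opad) ∥ inner = 82 4f 5c 5c ∥ 96 5b.
Outer hash (tag): even-index sum = 372 mod 256 = 116; odd-index sum = 262 mod 256 = 6 → 74 06.

7406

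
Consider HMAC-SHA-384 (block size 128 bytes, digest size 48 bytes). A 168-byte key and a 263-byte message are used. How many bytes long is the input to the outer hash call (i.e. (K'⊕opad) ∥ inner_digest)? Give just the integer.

176

Key is 168 > 128 bytes, so it is hashed to 48 bytes then zero-padded to 128: |K'| = 128.
Outer input = (K'⊕opad) ∥ H(inner) → 128 + 48 = 176 bytes.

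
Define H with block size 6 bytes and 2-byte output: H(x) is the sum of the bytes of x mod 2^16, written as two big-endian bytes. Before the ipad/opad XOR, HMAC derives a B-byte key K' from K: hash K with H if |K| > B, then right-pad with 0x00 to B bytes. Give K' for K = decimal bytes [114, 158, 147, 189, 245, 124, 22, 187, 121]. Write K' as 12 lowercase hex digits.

|K| = 9 > B = 6, so first hash the key.
H(K): sum = 114+158+147+189+245+124+22+187+121 = 1307 → 05 1b.
Zero-pad H(K) = 05 1b to 6 bytes: K' = 05 1b 00 00 00 00.

051b00000000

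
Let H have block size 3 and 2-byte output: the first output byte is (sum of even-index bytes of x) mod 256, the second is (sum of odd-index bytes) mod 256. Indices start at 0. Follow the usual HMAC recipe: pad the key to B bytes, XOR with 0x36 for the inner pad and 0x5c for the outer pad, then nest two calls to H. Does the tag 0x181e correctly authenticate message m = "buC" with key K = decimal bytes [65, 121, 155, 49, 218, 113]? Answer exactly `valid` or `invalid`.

invalid

Key decimal bytes [65, 121, 155, 49, 218, 113] = 41 79 9b 31 da 71 is 6 bytes > B = 3, so hash it first: H(key) = b6 1b, then zero-pad to 3 bytes: K' = b6 1b 00.
K' ⊕ ipad = 80 2d 36; K' ⊕ opad = ea 47 5c.
Inner hash: even-index sum = 299 mod 256 = 43; odd-index sum = 210 mod 256 = 210 → 2b d2.
Outer hash (recomputed tag): even-index sum = 536 mod 256 = 24; odd-index sum = 114 mod 256 = 114 → 18 72.
Recomputed tag = 1872; claimed = 181e → mismatch.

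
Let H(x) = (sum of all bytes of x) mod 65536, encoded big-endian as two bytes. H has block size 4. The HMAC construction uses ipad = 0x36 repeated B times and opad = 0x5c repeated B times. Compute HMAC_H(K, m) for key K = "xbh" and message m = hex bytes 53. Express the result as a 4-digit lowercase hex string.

017c

Key "xbh" = 78 62 68 is 3 bytes ≤ B = 4; zero-pad to 4 bytes: K' = 78 62 68 00.
K' ⊕ ipad = 4e 54 5e 36.  K' ⊕ opad = 24 3e 34 5c.
Inner input = (K'⊕ipad) ∥ m = 4e 54 5e 36 ∥ 53.
Inner hash: sum = 78+84+94+54+83 = 393 → 01 89.
Outer input = (K'⊕opad) ∥ inner = 24 3e 34 5c ∥ 01 89.
Outer hash (tag): sum = 36+62+52+92+1+137 = 380 → 01 7c.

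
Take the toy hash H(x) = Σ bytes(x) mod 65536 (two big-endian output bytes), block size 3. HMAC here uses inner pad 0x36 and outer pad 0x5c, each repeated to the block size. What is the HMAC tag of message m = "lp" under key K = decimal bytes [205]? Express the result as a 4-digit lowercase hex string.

018e

Key decimal bytes [205] = cd is 1 byte ≤ B = 3; zero-pad to 3 bytes: K' = cd 00 00.
K' ⊕ ipad = fb 36 36.  K' ⊕ opad = 91 5c 5c.
Inner input = (K'⊕ipad) ∥ m = fb 36 36 ∥ 6c 70.
Inner hash: sum = 251+54+54+108+112 = 579 → 02 43.
Outer input = (K'⊕opad) ∥ inner = 91 5c 5c ∥ 02 43.
Outer hash (tag): sum = 145+92+92+2+67 = 398 → 01 8e.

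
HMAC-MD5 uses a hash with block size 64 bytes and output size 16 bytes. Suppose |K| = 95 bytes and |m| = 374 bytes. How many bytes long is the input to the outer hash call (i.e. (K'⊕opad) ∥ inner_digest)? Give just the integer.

Key is 95 > 64 bytes, so it is hashed to 16 bytes then zero-padded to 64: |K'| = 64.
Outer input = (K'⊕opad) ∥ H(inner) → 64 + 16 = 80 bytes.

80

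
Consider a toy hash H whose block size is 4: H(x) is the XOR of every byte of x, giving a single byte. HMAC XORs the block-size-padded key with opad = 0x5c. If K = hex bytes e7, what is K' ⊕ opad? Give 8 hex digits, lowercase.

Key hex bytes e7 is 1 byte ≤ B = 4; zero-pad to 4 bytes: K' = e7 00 00 00.
XOR each byte with 0x5c: e7⊕5c=bb, 00⊕5c=5c, 00⊕5c=5c, 00⊕5c=5c.

bb5c5c5c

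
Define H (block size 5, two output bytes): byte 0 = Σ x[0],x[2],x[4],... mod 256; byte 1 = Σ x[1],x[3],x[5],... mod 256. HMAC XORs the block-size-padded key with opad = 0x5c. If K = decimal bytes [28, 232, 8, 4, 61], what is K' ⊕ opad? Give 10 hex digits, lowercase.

Key decimal bytes [28, 232, 8, 4, 61] = 1c e8 08 04 3d is exactly B = 5 bytes: K' = 1c e8 08 04 3d.
XOR each byte with 0x5c: 1c⊕5c=40, e8⊕5c=b4, 08⊕5c=54, 04⊕5c=58, 3d⊕5c=61.

40b4545861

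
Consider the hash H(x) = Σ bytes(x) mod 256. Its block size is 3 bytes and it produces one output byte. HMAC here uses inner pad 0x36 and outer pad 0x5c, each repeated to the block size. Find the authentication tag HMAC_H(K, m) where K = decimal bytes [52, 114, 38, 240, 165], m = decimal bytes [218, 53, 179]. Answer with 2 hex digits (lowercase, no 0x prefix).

7a

Key decimal bytes [52, 114, 38, 240, 165] = 34 72 26 f0 a5 is 5 bytes > B = 3, so hash it first: H(key) = 61, then zero-pad to 3 bytes: K' = 61 00 00.
K' ⊕ ipad = 57 36 36.  K' ⊕ opad = 3d 5c 5c.
Inner input = (K'⊕ipad) ∥ m = 57 36 36 ∥ da 35 b3.
Inner hash: sum = 87+54+54+218+53+179 = 645; mod 256 = 133 → 85.
Outer input = (K'⊕opad) ∥ inner = 3d 5c 5c ∥ 85.
Outer hash (tag): sum = 61+92+92+133 = 378; mod 256 = 122 → 7a.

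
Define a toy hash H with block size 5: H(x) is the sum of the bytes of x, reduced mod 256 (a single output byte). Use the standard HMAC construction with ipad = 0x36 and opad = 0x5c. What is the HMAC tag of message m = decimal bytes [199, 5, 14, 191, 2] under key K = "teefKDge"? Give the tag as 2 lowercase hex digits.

Key "teefKDge" = 74 65 65 66 4b 44 67 65 is 8 bytes > B = 5, so hash it first: H(key) = ff, then zero-pad to 5 bytes: K' = ff 00 00 00 00.
K' ⊕ ipad = c9 36 36 36 36.  K' ⊕ opad = a3 5c 5c 5c 5c.
Inner input = (K'⊕ipad) ∥ m = c9 36 36 36 36 ∥ c7 05 0e bf 02.
Inner hash: sum = 201+54+54+54+54+199+5+14+191+2 = 828; mod 256 = 60 → 3c.
Outer input = (K'⊕opad) ∥ inner = a3 5c 5c 5c 5c ∥ 3c.
Outer hash (tag): sum = 163+92+92+92+92+60 = 591; mod 256 = 79 → 4f.

4f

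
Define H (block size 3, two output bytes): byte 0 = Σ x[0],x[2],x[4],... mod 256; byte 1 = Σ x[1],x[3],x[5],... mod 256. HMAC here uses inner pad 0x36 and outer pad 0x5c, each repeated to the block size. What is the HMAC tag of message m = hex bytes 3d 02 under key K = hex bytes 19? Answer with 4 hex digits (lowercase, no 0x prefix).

14c3

Key hex bytes 19 is 1 byte ≤ B = 3; zero-pad to 3 bytes: K' = 19 00 00.
K' ⊕ ipad = 2f 36 36.  K' ⊕ opad = 45 5c 5c.
Inner input = (K'⊕ipad) ∥ m = 2f 36 36 ∥ 3d 02.
Inner hash: even-index sum = 103 mod 256 = 103; odd-index sum = 115 mod 256 = 115 → 67 73.
Outer input = (K'⊕opad) ∥ inner = 45 5c 5c ∥ 67 73.
Outer hash (tag): even-index sum = 276 mod 256 = 20; odd-index sum = 195 mod 256 = 195 → 14 c3.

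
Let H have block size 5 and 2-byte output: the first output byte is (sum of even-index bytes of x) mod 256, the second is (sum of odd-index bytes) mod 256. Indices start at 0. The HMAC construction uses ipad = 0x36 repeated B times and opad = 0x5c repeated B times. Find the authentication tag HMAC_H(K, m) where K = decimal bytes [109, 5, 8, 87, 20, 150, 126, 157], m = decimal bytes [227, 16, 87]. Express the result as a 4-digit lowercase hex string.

3cdc

Key decimal bytes [109, 5, 8, 87, 20, 150, 126, 157] = 6d 05 08 57 14 96 7e 9d is 8 bytes > B = 5, so hash it first: H(key) = 07 8f, then zero-pad to 5 bytes: K' = 07 8f 00 00 00.
K' ⊕ ipad = 31 b9 36 36 36.  K' ⊕ opad = 5b d3 5c 5c 5c.
Inner input = (K'⊕ipad) ∥ m = 31 b9 36 36 36 ∥ e3 10 57.
Inner hash: even-index sum = 173 mod 256 = 173; odd-index sum = 553 mod 256 = 41 → ad 29.
Outer input = (K'⊕opad) ∥ inner = 5b d3 5c 5c 5c ∥ ad 29.
Outer hash (tag): even-index sum = 316 mod 256 = 60; odd-index sum = 476 mod 256 = 220 → 3c dc.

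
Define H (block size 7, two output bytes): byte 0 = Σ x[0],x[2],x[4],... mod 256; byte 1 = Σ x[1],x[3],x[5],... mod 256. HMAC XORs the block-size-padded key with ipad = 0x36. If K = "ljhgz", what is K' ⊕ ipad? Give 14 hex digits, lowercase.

Key "ljhgz" = 6c 6a 68 67 7a is 5 bytes ≤ B = 7; zero-pad to 7 bytes: K' = 6c 6a 68 67 7a 00 00.
XOR each byte with 0x36: 6c⊕36=5a, 6a⊕36=5c, 68⊕36=5e, 67⊕36=51, 7a⊕36=4c, 00⊕36=36, 00⊕36=36.

5a5c5e514c3636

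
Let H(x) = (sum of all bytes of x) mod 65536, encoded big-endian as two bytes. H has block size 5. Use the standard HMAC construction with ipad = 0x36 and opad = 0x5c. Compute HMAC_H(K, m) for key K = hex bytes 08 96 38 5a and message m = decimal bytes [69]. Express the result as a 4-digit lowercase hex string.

Key hex bytes 08 96 38 5a is 4 bytes ≤ B = 5; zero-pad to 5 bytes: K' = 08 96 38 5a 00.
K' ⊕ ipad = 3e a0 0e 6c 36.  K' ⊕ opad = 54 ca 64 06 5c.
Inner input = (K'⊕ipad) ∥ m = 3e a0 0e 6c 36 ∥ 45.
Inner hash: sum = 62+160+14+108+54+69 = 467 → 01 d3.
Outer input = (K'⊕opad) ∥ inner = 54 ca 64 06 5c ∥ 01 d3.
Outer hash (tag): sum = 84+202+100+6+92+1+211 = 696 → 02 b8.

02b8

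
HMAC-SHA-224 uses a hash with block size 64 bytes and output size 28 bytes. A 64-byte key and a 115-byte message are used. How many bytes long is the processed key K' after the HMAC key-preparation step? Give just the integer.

Key is 64 ≤ 64 bytes, zero-padded: |K'| = 64.

64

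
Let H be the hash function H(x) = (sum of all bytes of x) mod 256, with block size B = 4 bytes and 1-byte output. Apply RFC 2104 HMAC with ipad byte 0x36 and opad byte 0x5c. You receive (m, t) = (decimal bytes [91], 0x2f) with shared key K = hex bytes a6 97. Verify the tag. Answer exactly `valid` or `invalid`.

invalid

Key hex bytes a6 97 is 2 bytes ≤ B = 4; zero-pad to 4 bytes: K' = a6 97 00 00.
K' ⊕ ipad = 90 a1 36 36; K' ⊕ opad = fa cb 5c 5c.
Inner hash: sum = 144+161+54+54+91 = 504; mod 256 = 248 → f8.
Outer hash (recomputed tag): sum = 250+203+92+92+248 = 885; mod 256 = 117 → 75.
Recomputed tag = 75; claimed = 2f → mismatch.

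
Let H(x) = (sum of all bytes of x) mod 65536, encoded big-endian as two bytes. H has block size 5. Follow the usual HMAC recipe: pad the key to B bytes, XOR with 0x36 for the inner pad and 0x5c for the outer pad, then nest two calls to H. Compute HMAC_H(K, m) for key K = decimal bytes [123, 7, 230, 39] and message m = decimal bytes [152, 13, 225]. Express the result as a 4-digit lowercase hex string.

Key decimal bytes [123, 7, 230, 39] = 7b 07 e6 27 is 4 bytes ≤ B = 5; zero-pad to 5 bytes: K' = 7b 07 e6 27 00.
K' ⊕ ipad = 4d 31 d0 11 36.  K' ⊕ opad = 27 5b ba 7b 5c.
Inner input = (K'⊕ipad) ∥ m = 4d 31 d0 11 36 ∥ 98 0d e1.
Inner hash: sum = 77+49+208+17+54+152+13+225 = 795 → 03 1b.
Outer input = (K'⊕opad) ∥ inner = 27 5b ba 7b 5c ∥ 03 1b.
Outer hash (tag): sum = 39+91+186+123+92+3+27 = 561 → 02 31.

0231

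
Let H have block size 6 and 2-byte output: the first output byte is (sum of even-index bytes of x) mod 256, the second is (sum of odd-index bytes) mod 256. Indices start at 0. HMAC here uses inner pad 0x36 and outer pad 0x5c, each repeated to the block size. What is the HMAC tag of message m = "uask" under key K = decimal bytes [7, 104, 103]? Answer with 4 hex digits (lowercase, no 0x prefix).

9282

Key decimal bytes [7, 104, 103] = 07 68 67 is 3 bytes ≤ B = 6; zero-pad to 6 bytes: K' = 07 68 67 00 00 00.
K' ⊕ ipad = 31 5e 51 36 36 36.  K' ⊕ opad = 5b 34 3b 5c 5c 5c.
Inner input = (K'⊕ipad) ∥ m = 31 5e 51 36 36 36 ∥ 75 61 73 6b.
Inner hash: even-index sum = 416 mod 256 = 160; odd-index sum = 406 mod 256 = 150 → a0 96.
Outer input = (K'⊕opad) ∥ inner = 5b 34 3b 5c 5c 5c ∥ a0 96.
Outer hash (tag): even-index sum = 402 mod 256 = 146; odd-index sum = 386 mod 256 = 130 → 92 82.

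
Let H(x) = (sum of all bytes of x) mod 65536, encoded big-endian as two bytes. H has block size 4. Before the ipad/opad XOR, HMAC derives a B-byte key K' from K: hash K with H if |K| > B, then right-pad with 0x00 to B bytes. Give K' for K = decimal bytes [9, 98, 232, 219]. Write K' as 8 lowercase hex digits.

Key decimal bytes [9, 98, 232, 219] = 09 62 e8 db is exactly B = 4 bytes: K' = 09 62 e8 db.

0962e8db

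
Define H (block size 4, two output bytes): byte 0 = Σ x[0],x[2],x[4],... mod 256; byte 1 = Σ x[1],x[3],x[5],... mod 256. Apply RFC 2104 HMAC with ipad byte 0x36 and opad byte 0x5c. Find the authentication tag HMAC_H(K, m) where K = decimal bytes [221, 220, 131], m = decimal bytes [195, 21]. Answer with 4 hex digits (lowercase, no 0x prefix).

Key decimal bytes [221, 220, 131] = dd dc 83 is 3 bytes ≤ B = 4; zero-pad to 4 bytes: K' = dd dc 83 00.
K' ⊕ ipad = eb ea b5 36.  K' ⊕ opad = 81 80 df 5c.
Inner input = (K'⊕ipad) ∥ m = eb ea b5 36 ∥ c3 15.
Inner hash: even-index sum = 611 mod 256 = 99; odd-index sum = 309 mod 256 = 53 → 63 35.
Outer input = (K'⊕opad) ∥ inner = 81 80 df 5c ∥ 63 35.
Outer hash (tag): even-index sum = 451 mod 256 = 195; odd-index sum = 273 mod 256 = 17 → c3 11.

c311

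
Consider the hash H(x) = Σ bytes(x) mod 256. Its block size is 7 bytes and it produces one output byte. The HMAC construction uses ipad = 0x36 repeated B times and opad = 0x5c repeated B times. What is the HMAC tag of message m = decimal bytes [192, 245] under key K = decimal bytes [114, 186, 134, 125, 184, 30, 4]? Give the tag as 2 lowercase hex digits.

Key decimal bytes [114, 186, 134, 125, 184, 30, 4] = 72 ba 86 7d b8 1e 04 is exactly B = 7 bytes: K' = 72 ba 86 7d b8 1e 04.
K' ⊕ ipad = 44 8c b0 4b 8e 28 32.  K' ⊕ opad = 2e e6 da 21 e4 42 58.
Inner input = (K'⊕ipad) ∥ m = 44 8c b0 4b 8e 28 32 ∥ c0 f5.
Inner hash: sum = 68+140+176+75+142+40+50+192+245 = 1128; mod 256 = 104 → 68.
Outer input = (K'⊕opad) ∥ inner = 2e e6 da 21 e4 42 58 ∥ 68.
Outer hash (tag): sum = 46+230+218+33+228+66+88+104 = 1013; mod 256 = 245 → f5.

f5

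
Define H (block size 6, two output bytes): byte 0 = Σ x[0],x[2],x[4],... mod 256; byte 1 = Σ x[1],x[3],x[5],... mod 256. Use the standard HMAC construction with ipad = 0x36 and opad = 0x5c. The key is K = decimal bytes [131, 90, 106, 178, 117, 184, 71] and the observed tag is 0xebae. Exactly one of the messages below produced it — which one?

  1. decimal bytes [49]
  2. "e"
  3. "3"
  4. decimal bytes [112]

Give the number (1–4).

Key decimal bytes [131, 90, 106, 178, 117, 184, 71] = 83 5a 6a b2 75 b8 47 is 7 bytes > B = 6, so hash it first: H(key) = a9 c4, then zero-pad to 6 bytes: K' = a9 c4 00 00 00 00.
K' ⊕ ipad = 9f f2 36 36 36 36; K' ⊕ opad = f5 98 5c 5c 5c 5c.
m1: inner = H(9f f2 36 36 36 36 31) = 3c 5e; tag = H(f5 98 5c 5c 5c 5c 3c 5e) = e9ae
m2: inner = H(9f f2 36 36 36 36 65) = 70 5e; tag = H(f5 98 5c 5c 5c 5c 70 5e) = 1dae
m3: inner = H(9f f2 36 36 36 36 33) = 3e 5e; tag = H(f5 98 5c 5c 5c 5c 3e 5e) = ebae ← matches
m4: inner = H(9f f2 36 36 36 36 70) = 7b 5e; tag = H(f5 98 5c 5c 5c 5c 7b 5e) = 28ae

3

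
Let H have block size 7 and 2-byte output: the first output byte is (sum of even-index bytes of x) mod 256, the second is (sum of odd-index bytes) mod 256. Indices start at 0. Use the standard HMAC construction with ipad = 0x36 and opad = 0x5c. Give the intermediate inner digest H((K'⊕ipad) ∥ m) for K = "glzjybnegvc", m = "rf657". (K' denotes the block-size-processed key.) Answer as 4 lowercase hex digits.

Key "glzjybnegvc" = 67 6c 7a 6a 79 62 6e 65 67 76 63 is 11 bytes > B = 7, so hash it first: H(key) = 92 13, then zero-pad to 7 bytes: K' = 92 13 00 00 00 00 00.
K' ⊕ ipad = a4 25 36 36 36 36 36.
Inner input = a4 25 36 36 36 36 36 ∥ 72 66 36 35 37.
Inner hash: even-index sum = 481 mod 256 = 225; odd-index sum = 368 mod 256 = 112 → e1 70.

e170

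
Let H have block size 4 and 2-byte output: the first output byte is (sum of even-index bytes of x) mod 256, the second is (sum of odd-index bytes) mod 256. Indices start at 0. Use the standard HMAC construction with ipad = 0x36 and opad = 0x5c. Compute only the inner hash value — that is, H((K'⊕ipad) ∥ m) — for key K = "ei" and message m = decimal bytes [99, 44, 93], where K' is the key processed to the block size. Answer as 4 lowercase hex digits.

49c1

Key "ei" = 65 69 is 2 bytes ≤ B = 4; zero-pad to 4 bytes: K' = 65 69 00 00.
K' ⊕ ipad = 53 5f 36 36.
Inner input = 53 5f 36 36 ∥ 63 2c 5d.
Inner hash: even-index sum = 329 mod 256 = 73; odd-index sum = 193 mod 256 = 193 → 49 c1.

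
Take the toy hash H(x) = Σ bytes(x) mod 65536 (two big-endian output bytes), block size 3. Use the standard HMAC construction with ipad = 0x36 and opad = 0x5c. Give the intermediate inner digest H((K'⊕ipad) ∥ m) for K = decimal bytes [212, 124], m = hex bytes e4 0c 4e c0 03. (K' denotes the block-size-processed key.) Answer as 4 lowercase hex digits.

0363

Key decimal bytes [212, 124] = d4 7c is 2 bytes ≤ B = 3; zero-pad to 3 bytes: K' = d4 7c 00.
K' ⊕ ipad = e2 4a 36.
Inner input = e2 4a 36 ∥ e4 0c 4e c0 03.
Inner hash: sum = 226+74+54+228+12+78+192+3 = 867 → 03 63.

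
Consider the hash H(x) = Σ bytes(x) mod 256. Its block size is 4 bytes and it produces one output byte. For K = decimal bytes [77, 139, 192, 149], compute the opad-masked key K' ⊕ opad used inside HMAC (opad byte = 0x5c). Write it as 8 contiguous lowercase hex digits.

11d79cc9

Key decimal bytes [77, 139, 192, 149] = 4d 8b c0 95 is exactly B = 4 bytes: K' = 4d 8b c0 95.
XOR each byte with 0x5c: 4d⊕5c=11, 8b⊕5c=d7, c0⊕5c=9c, 95⊕5c=c9.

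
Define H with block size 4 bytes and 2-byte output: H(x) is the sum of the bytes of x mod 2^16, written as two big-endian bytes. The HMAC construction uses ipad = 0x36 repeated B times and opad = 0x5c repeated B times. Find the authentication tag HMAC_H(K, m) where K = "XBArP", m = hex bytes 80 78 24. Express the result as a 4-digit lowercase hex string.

0242

Key "XBArP" = 58 42 41 72 50 is 5 bytes > B = 4, so hash it first: H(key) = 01 9d, then zero-pad to 4 bytes: K' = 01 9d 00 00.
K' ⊕ ipad = 37 ab 36 36.  K' ⊕ opad = 5d c1 5c 5c.
Inner input = (K'⊕ipad) ∥ m = 37 ab 36 36 ∥ 80 78 24.
Inner hash: sum = 55+171+54+54+128+120+36 = 618 → 02 6a.
Outer input = (K'⊕opad) ∥ inner = 5d c1 5c 5c ∥ 02 6a.
Outer hash (tag): sum = 93+193+92+92+2+106 = 578 → 02 42.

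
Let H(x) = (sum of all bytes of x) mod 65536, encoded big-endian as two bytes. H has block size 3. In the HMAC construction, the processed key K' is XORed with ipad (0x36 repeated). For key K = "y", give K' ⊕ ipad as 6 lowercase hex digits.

4f3636

Key "y" = 79 is 1 byte ≤ B = 3; zero-pad to 3 bytes: K' = 79 00 00.
XOR each byte with 0x36: 79⊕36=4f, 00⊕36=36, 00⊕36=36.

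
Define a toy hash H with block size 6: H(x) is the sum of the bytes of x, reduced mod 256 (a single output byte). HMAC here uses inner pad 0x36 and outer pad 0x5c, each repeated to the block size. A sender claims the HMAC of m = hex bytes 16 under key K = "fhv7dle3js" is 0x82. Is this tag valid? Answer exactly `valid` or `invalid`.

Key "fhv7dle3js" = 66 68 76 37 64 6c 65 33 6a 73 is 10 bytes > B = 6, so hash it first: H(key) = c0, then zero-pad to 6 bytes: K' = c0 00 00 00 00 00.
K' ⊕ ipad = f6 36 36 36 36 36; K' ⊕ opad = 9c 5c 5c 5c 5c 5c.
Inner hash: sum = 246+54+54+54+54+54+22 = 538; mod 256 = 26 → 1a.
Outer hash (recomputed tag): sum = 156+92+92+92+92+92+26 = 642; mod 256 = 130 → 82.
Recomputed tag = 82; claimed = 82 → match.

valid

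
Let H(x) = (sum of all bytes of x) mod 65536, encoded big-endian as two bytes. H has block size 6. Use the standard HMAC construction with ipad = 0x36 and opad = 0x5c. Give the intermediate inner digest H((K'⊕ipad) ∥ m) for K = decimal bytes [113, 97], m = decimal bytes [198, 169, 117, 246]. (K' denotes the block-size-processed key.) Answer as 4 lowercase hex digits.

Key decimal bytes [113, 97] = 71 61 is 2 bytes ≤ B = 6; zero-pad to 6 bytes: K' = 71 61 00 00 00 00.
K' ⊕ ipad = 47 57 36 36 36 36.
Inner input = 47 57 36 36 36 36 ∥ c6 a9 75 f6.
Inner hash: sum = 71+87+54+54+54+54+198+169+117+246 = 1104 → 04 50.

0450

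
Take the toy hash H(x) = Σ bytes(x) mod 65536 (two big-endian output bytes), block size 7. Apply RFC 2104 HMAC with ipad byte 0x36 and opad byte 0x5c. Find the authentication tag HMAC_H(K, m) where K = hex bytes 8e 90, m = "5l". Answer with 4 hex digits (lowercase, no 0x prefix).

037a

Key hex bytes 8e 90 is 2 bytes ≤ B = 7; zero-pad to 7 bytes: K' = 8e 90 00 00 00 00 00.
K' ⊕ ipad = b8 a6 36 36 36 36 36.  K' ⊕ opad = d2 cc 5c 5c 5c 5c 5c.
Inner input = (K'⊕ipad) ∥ m = b8 a6 36 36 36 36 36 ∥ 35 6c.
Inner hash: sum = 184+166+54+54+54+54+54+53+108 = 781 → 03 0d.
Outer input = (K'⊕opad) ∥ inner = d2 cc 5c 5c 5c 5c 5c ∥ 03 0d.
Outer hash (tag): sum = 210+204+92+92+92+92+92+3+13 = 890 → 03 7a.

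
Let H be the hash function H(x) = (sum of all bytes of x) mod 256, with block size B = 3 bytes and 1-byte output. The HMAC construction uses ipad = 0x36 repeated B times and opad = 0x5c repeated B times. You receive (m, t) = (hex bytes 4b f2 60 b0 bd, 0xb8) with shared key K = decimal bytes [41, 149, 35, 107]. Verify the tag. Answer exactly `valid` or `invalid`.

Key decimal bytes [41, 149, 35, 107] = 29 95 23 6b is 4 bytes > B = 3, so hash it first: H(key) = 4c, then zero-pad to 3 bytes: K' = 4c 00 00.
K' ⊕ ipad = 7a 36 36; K' ⊕ opad = 10 5c 5c.
Inner hash: sum = 122+54+54+75+242+96+176+189 = 1008; mod 256 = 240 → f0.
Outer hash (recomputed tag): sum = 16+92+92+240 = 440; mod 256 = 184 → b8.
Recomputed tag = b8; claimed = b8 → match.

valid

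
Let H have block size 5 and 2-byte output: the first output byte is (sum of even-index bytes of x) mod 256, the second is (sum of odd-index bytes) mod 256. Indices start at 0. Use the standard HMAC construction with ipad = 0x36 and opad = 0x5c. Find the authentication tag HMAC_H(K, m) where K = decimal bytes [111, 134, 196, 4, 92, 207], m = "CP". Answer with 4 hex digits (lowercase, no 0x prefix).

Key decimal bytes [111, 134, 196, 4, 92, 207] = 6f 86 c4 04 5c cf is 6 bytes > B = 5, so hash it first: H(key) = 8f 59, then zero-pad to 5 bytes: K' = 8f 59 00 00 00.
K' ⊕ ipad = b9 6f 36 36 36.  K' ⊕ opad = d3 05 5c 5c 5c.
Inner input = (K'⊕ipad) ∥ m = b9 6f 36 36 36 ∥ 43 50.
Inner hash: even-index sum = 373 mod 256 = 117; odd-index sum = 232 mod 256 = 232 → 75 e8.
Outer input = (K'⊕opad) ∥ inner = d3 05 5c 5c 5c ∥ 75 e8.
Outer hash (tag): even-index sum = 627 mod 256 = 115; odd-index sum = 214 mod 256 = 214 → 73 d6.

73d6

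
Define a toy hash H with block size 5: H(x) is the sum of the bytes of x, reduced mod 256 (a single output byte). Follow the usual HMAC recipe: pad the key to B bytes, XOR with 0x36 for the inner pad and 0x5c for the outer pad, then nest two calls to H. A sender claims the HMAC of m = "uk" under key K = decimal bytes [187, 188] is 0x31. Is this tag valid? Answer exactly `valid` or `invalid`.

Key decimal bytes [187, 188] = bb bc is 2 bytes ≤ B = 5; zero-pad to 5 bytes: K' = bb bc 00 00 00.
K' ⊕ ipad = 8d 8a 36 36 36; K' ⊕ opad = e7 e0 5c 5c 5c.
Inner hash: sum = 141+138+54+54+54+117+107 = 665; mod 256 = 153 → 99.
Outer hash (recomputed tag): sum = 231+224+92+92+92+153 = 884; mod 256 = 116 → 74.
Recomputed tag = 74; claimed = 31 → mismatch.

invalid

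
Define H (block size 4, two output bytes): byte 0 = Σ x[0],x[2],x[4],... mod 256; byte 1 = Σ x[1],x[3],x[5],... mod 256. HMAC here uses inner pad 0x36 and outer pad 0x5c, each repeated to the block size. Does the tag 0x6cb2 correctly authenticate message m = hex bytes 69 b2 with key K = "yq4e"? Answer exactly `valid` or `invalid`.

invalid

Key "yq4e" = 79 71 34 65 is exactly B = 4 bytes: K' = 79 71 34 65.
K' ⊕ ipad = 4f 47 02 53; K' ⊕ opad = 25 2d 68 39.
Inner hash: even-index sum = 186 mod 256 = 186; odd-index sum = 332 mod 256 = 76 → ba 4c.
Outer hash (recomputed tag): even-index sum = 327 mod 256 = 71; odd-index sum = 178 mod 256 = 178 → 47 b2.
Recomputed tag = 47b2; claimed = 6cb2 → mismatch.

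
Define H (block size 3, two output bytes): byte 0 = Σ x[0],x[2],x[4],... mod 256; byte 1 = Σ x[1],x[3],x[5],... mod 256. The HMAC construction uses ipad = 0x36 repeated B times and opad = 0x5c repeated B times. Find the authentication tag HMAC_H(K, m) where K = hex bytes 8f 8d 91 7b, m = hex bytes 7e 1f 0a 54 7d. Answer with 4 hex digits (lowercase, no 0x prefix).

Key hex bytes 8f 8d 91 7b is 4 bytes > B = 3, so hash it first: H(key) = 20 08, then zero-pad to 3 bytes: K' = 20 08 00.
K' ⊕ ipad = 16 3e 36.  K' ⊕ opad = 7c 54 5c.
Inner input = (K'⊕ipad) ∥ m = 16 3e 36 ∥ 7e 1f 0a 54 7d.
Inner hash: even-index sum = 191 mod 256 = 191; odd-index sum = 323 mod 256 = 67 → bf 43.
Outer input = (K'⊕opad) ∥ inner = 7c 54 5c ∥ bf 43.
Outer hash (tag): even-index sum = 283 mod 256 = 27; odd-index sum = 275 mod 256 = 19 → 1b 13.

1b13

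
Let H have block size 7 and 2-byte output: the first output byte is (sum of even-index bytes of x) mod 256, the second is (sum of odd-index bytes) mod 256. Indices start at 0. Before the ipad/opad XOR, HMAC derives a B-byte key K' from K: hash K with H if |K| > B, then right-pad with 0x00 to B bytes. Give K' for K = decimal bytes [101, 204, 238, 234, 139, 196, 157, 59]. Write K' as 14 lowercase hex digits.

|K| = 8 > B = 7, so first hash the key.
H(K): even-index sum = 635 mod 256 = 123; odd-index sum = 693 mod 256 = 181 → 7b b5.
Zero-pad H(K) = 7b b5 to 7 bytes: K' = 7b b5 00 00 00 00 00.

7bb50000000000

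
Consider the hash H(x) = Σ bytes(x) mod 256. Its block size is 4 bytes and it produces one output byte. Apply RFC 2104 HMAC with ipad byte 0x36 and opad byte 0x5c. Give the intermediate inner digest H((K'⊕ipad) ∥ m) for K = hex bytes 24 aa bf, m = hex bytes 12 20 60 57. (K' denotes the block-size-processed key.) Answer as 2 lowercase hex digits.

Key hex bytes 24 aa bf is 3 bytes ≤ B = 4; zero-pad to 4 bytes: K' = 24 aa bf 00.
K' ⊕ ipad = 12 9c 89 36.
Inner input = 12 9c 89 36 ∥ 12 20 60 57.
Inner hash: sum = 18+156+137+54+18+32+96+87 = 598; mod 256 = 86 → 56.

56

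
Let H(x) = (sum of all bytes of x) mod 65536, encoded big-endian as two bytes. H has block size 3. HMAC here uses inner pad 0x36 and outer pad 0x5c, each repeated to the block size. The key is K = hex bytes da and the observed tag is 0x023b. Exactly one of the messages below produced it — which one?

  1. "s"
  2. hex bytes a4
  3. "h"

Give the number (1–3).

2

Key hex bytes da is 1 byte ≤ B = 3; zero-pad to 3 bytes: K' = da 00 00.
K' ⊕ ipad = ec 36 36; K' ⊕ opad = 86 5c 5c.
m1: inner = H(ec 36 36 73) = 01 cb; tag = H(86 5c 5c 01 cb) = 020a
m2: inner = H(ec 36 36 a4) = 01 fc; tag = H(86 5c 5c 01 fc) = 023b ← matches
m3: inner = H(ec 36 36 68) = 01 c0; tag = H(86 5c 5c 01 c0) = 01ff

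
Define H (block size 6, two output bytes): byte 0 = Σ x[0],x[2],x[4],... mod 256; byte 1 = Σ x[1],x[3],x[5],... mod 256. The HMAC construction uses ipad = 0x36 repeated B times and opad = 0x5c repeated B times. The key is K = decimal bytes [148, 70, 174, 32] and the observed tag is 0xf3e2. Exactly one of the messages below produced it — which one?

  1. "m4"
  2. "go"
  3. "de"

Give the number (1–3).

Key decimal bytes [148, 70, 174, 32] = 94 46 ae 20 is 4 bytes ≤ B = 6; zero-pad to 6 bytes: K' = 94 46 ae 20 00 00.
K' ⊕ ipad = a2 70 98 16 36 36; K' ⊕ opad = c8 1a f2 7c 5c 5c.
m1: inner = H(a2 70 98 16 36 36 6d 34) = dd f0; tag = H(c8 1a f2 7c 5c 5c dd f0) = f3e2 ← matches
m2: inner = H(a2 70 98 16 36 36 67 6f) = d7 2b; tag = H(c8 1a f2 7c 5c 5c d7 2b) = ed1d
m3: inner = H(a2 70 98 16 36 36 64 65) = d4 21; tag = H(c8 1a f2 7c 5c 5c d4 21) = ea13

1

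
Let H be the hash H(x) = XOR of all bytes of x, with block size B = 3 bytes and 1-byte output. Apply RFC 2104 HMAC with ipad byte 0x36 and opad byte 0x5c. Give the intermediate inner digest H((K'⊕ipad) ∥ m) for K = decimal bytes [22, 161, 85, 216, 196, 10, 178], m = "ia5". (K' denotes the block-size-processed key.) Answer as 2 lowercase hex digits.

4d

Key decimal bytes [22, 161, 85, 216, 196, 10, 178] = 16 a1 55 d8 c4 0a b2 is 7 bytes > B = 3, so hash it first: H(key) = 46, then zero-pad to 3 bytes: K' = 46 00 00.
K' ⊕ ipad = 70 36 36.
Inner input = 70 36 36 ∥ 69 61 35.
Inner hash: XOR 70⊕36⊕36⊕69⊕61⊕35 = 4d.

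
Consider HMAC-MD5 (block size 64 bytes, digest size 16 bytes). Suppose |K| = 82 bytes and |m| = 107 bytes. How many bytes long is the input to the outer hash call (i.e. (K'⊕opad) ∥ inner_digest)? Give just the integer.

Key is 82 > 64 bytes, so it is hashed to 16 bytes then zero-padded to 64: |K'| = 64.
Outer input = (K'⊕opad) ∥ H(inner) → 64 + 16 = 80 bytes.

80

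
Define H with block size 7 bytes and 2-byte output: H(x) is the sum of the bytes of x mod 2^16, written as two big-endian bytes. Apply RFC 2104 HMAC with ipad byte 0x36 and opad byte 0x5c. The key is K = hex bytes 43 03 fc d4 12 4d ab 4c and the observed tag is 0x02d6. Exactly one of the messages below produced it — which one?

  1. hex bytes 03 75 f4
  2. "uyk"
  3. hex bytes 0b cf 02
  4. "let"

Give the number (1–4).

3

Key hex bytes 43 03 fc d4 12 4d ab 4c is 8 bytes > B = 7, so hash it first: H(key) = 03 6c, then zero-pad to 7 bytes: K' = 03 6c 00 00 00 00 00.
K' ⊕ ipad = 35 5a 36 36 36 36 36; K' ⊕ opad = 5f 30 5c 5c 5c 5c 5c.
m1: inner = H(35 5a 36 36 36 36 36 03 75 f4) = 03 09; tag = H(5f 30 5c 5c 5c 5c 5c 03 09) = 0267
m2: inner = H(35 5a 36 36 36 36 36 75 79 6b) = 02 f6; tag = H(5f 30 5c 5c 5c 5c 5c 02 f6) = 0353
m3: inner = H(35 5a 36 36 36 36 36 0b cf 02) = 02 79; tag = H(5f 30 5c 5c 5c 5c 5c 02 79) = 02d6 ← matches
m4: inner = H(35 5a 36 36 36 36 36 6c 65 74) = 02 e2; tag = H(5f 30 5c 5c 5c 5c 5c 02 e2) = 033f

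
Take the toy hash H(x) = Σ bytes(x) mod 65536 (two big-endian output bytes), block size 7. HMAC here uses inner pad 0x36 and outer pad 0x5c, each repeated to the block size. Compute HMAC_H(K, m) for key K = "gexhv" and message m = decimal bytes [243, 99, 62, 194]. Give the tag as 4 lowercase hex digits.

Key "gexhv" = 67 65 78 68 76 is 5 bytes ≤ B = 7; zero-pad to 7 bytes: K' = 67 65 78 68 76 00 00.
K' ⊕ ipad = 51 53 4e 5e 40 36 36.  K' ⊕ opad = 3b 39 24 34 2a 5c 5c.
Inner input = (K'⊕ipad) ∥ m = 51 53 4e 5e 40 36 36 ∥ f3 63 3e c2.
Inner hash: sum = 81+83+78+94+64+54+54+243+99+62+194 = 1106 → 04 52.
Outer input = (K'⊕opad) ∥ inner = 3b 39 24 34 2a 5c 5c ∥ 04 52.
Outer hash (tag): sum = 59+57+36+52+42+92+92+4+82 = 516 → 02 04.

0204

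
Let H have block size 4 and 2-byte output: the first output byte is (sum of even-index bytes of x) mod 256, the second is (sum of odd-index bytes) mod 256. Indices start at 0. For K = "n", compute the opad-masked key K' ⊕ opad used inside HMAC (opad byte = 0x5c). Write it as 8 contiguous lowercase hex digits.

325c5c5c

Key "n" = 6e is 1 byte ≤ B = 4; zero-pad to 4 bytes: K' = 6e 00 00 00.
XOR each byte with 0x5c: 6e⊕5c=32, 00⊕5c=5c, 00⊕5c=5c, 00⊕5c=5c.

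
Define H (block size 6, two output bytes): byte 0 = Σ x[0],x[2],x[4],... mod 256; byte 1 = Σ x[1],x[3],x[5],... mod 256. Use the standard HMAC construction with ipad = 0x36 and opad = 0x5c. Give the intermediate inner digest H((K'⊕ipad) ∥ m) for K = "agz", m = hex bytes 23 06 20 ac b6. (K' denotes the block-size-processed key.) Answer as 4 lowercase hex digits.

Key "agz" = 61 67 7a is 3 bytes ≤ B = 6; zero-pad to 6 bytes: K' = 61 67 7a 00 00 00.
K' ⊕ ipad = 57 51 4c 36 36 36.
Inner input = 57 51 4c 36 36 36 ∥ 23 06 20 ac b6.
Inner hash: even-index sum = 466 mod 256 = 210; odd-index sum = 367 mod 256 = 111 → d2 6f.

d26f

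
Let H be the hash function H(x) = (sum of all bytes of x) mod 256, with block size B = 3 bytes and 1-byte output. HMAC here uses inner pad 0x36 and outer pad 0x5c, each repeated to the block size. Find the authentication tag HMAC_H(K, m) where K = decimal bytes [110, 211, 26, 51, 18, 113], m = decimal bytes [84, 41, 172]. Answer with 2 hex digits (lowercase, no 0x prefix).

Key decimal bytes [110, 211, 26, 51, 18, 113] = 6e d3 1a 33 12 71 is 6 bytes > B = 3, so hash it first: H(key) = 11, then zero-pad to 3 bytes: K' = 11 00 00.
K' ⊕ ipad = 27 36 36.  K' ⊕ opad = 4d 5c 5c.
Inner input = (K'⊕ipad) ∥ m = 27 36 36 ∥ 54 29 ac.
Inner hash: sum = 39+54+54+84+41+172 = 444; mod 256 = 188 → bc.
Outer input = (K'⊕opad) ∥ inner = 4d 5c 5c ∥ bc.
Outer hash (tag): sum = 77+92+92+188 = 449; mod 256 = 193 → c1.

c1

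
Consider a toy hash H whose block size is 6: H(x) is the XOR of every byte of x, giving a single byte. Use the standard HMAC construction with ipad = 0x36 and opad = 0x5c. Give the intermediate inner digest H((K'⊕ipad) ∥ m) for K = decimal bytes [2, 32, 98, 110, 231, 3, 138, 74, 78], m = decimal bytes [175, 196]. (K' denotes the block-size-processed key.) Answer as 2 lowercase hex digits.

Key decimal bytes [2, 32, 98, 110, 231, 3, 138, 74, 78] = 02 20 62 6e e7 03 8a 4a 4e is 9 bytes > B = 6, so hash it first: H(key) = 44, then zero-pad to 6 bytes: K' = 44 00 00 00 00 00.
K' ⊕ ipad = 72 36 36 36 36 36.
Inner input = 72 36 36 36 36 36 ∥ af c4.
Inner hash: XOR 72⊕36⊕36⊕36⊕36⊕36⊕af⊕c4 = 2f.

2f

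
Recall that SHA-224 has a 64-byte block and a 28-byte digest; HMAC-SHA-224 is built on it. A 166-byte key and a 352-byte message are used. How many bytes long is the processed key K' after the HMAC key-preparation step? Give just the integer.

64

Key is 166 > 64 bytes, so it is hashed to 28 bytes then zero-padded to 64: |K'| = 64.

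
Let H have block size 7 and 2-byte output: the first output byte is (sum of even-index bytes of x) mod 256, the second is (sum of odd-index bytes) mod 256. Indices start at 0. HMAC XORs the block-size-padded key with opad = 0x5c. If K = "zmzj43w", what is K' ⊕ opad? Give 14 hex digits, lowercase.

26312636686f2b

Key "zmzj43w" = 7a 6d 7a 6a 34 33 77 is exactly B = 7 bytes: K' = 7a 6d 7a 6a 34 33 77.
XOR each byte with 0x5c: 7a⊕5c=26, 6d⊕5c=31, 7a⊕5c=26, 6a⊕5c=36, 34⊕5c=68, 33⊕5c=6f, 77⊕5c=2b.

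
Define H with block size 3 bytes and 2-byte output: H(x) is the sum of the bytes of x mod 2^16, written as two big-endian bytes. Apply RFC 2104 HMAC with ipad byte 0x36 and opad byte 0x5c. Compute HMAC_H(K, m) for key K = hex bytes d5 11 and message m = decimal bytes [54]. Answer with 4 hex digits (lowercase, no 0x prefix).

01a9

Key hex bytes d5 11 is 2 bytes ≤ B = 3; zero-pad to 3 bytes: K' = d5 11 00.
K' ⊕ ipad = e3 27 36.  K' ⊕ opad = 89 4d 5c.
Inner input = (K'⊕ipad) ∥ m = e3 27 36 ∥ 36.
Inner hash: sum = 227+39+54+54 = 374 → 01 76.
Outer input = (K'⊕opad) ∥ inner = 89 4d 5c ∥ 01 76.
Outer hash (tag): sum = 137+77+92+1+118 = 425 → 01 a9.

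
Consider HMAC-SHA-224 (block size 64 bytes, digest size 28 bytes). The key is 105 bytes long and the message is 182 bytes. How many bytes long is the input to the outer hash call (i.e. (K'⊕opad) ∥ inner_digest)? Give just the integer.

92

Key is 105 > 64 bytes, so it is hashed to 28 bytes then zero-padded to 64: |K'| = 64.
Outer input = (K'⊕opad) ∥ H(inner) → 64 + 28 = 92 bytes.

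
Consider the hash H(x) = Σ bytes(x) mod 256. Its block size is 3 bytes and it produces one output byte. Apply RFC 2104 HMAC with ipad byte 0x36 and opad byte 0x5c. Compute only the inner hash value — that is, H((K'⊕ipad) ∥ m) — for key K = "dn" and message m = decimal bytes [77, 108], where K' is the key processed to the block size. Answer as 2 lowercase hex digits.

Key "dn" = 64 6e is 2 bytes ≤ B = 3; zero-pad to 3 bytes: K' = 64 6e 00.
K' ⊕ ipad = 52 58 36.
Inner input = 52 58 36 ∥ 4d 6c.
Inner hash: sum = 82+88+54+77+108 = 409; mod 256 = 153 → 99.

99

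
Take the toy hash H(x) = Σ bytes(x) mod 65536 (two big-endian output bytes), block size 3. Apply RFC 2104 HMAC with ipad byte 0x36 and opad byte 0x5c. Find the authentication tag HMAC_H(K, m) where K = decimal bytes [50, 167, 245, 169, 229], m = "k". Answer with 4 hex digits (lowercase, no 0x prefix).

Key decimal bytes [50, 167, 245, 169, 229] = 32 a7 f5 a9 e5 is 5 bytes > B = 3, so hash it first: H(key) = 03 5c, then zero-pad to 3 bytes: K' = 03 5c 00.
K' ⊕ ipad = 35 6a 36.  K' ⊕ opad = 5f 00 5c.
Inner input = (K'⊕ipad) ∥ m = 35 6a 36 ∥ 6b.
Inner hash: sum = 53+106+54+107 = 320 → 01 40.
Outer input = (K'⊕opad) ∥ inner = 5f 00 5c ∥ 01 40.
Outer hash (tag): sum = 95+0+92+1+64 = 252 → 00 fc.

00fc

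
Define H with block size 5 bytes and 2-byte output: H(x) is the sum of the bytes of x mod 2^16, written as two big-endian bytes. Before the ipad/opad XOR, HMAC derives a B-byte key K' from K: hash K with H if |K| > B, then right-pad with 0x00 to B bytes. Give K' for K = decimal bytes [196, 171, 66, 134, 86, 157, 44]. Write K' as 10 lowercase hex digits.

0356000000

|K| = 7 > B = 5, so first hash the key.
H(K): sum = 196+171+66+134+86+157+44 = 854 → 03 56.
Zero-pad H(K) = 03 56 to 5 bytes: K' = 03 56 00 00 00.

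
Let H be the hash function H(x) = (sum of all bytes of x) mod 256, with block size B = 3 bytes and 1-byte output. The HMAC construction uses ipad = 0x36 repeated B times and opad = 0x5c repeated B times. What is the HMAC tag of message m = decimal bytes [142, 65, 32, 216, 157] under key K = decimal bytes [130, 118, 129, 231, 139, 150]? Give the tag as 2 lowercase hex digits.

Key decimal bytes [130, 118, 129, 231, 139, 150] = 82 76 81 e7 8b 96 is 6 bytes > B = 3, so hash it first: H(key) = 81, then zero-pad to 3 bytes: K' = 81 00 00.
K' ⊕ ipad = b7 36 36.  K' ⊕ opad = dd 5c 5c.
Inner input = (K'⊕ipad) ∥ m = b7 36 36 ∥ 8e 41 20 d8 9d.
Inner hash: sum = 183+54+54+142+65+32+216+157 = 903; mod 256 = 135 → 87.
Outer input = (K'⊕opad) ∥ inner = dd 5c 5c ∥ 87.
Outer hash (tag): sum = 221+92+92+135 = 540; mod 256 = 28 → 1c.

1c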